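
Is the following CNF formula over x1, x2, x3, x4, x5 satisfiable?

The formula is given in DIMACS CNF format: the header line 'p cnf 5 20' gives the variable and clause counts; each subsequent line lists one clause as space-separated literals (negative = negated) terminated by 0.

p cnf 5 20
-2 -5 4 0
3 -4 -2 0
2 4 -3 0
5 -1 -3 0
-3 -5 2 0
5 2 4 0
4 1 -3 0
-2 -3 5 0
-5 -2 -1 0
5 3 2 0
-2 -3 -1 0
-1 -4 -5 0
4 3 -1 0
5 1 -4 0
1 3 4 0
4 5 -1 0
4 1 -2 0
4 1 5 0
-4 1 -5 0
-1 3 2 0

Try x2 = False.
Try x4 = True.
Try x3 = False.
The clause (x5) is unit, so x5 = True.
The clause (¬x1) is unit, so x1 = False.
That conflicts with the unit clause (x1).
Undo x3 and try x3 = True.
The clause (¬x5) is unit, so x5 = False.
The clause (¬x1) is unit, so x1 = False.
That conflicts with the unit clause (x1).
Either choice for x3 ends in contradiction.
Undo x4 and try x4 = False.
The clause (¬x3) is unit, so x3 = False.
The clause (x5) is unit, so x5 = True.
The clause (¬x1) is unit, so x1 = False.
That conflicts with the unit clause (x1).
Either choice for x4 ends in contradiction.
Undo x2 and try x2 = True.
Try x5 = False.
The clause (¬x3) is unit, so x3 = False.
The clause (¬x4) is unit, so x4 = False.
The clause (¬x1) is unit, so x1 = False.
That conflicts with the unit clause (x1).
Undo x5 and try x5 = True.
The clause (x4) is unit, so x4 = True.
The clause (x3) is unit, so x3 = True.
The clause (¬x1) is unit, so x1 = False.
That conflicts with the unit clause (x1).
Either choice for x5 ends in contradiction.
Either choice for x2 ends in contradiction.
No assignment satisfies every clause.

Unsatisfiable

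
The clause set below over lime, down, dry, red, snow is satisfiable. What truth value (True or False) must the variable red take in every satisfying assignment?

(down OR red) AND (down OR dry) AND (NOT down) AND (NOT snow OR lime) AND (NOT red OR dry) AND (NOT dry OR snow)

Suppose red = false.
From the singleton clause (down), down = true.
Now (NOT down) is unsatisfied and unit — conflict.
So every satisfying assignment has red = True.

True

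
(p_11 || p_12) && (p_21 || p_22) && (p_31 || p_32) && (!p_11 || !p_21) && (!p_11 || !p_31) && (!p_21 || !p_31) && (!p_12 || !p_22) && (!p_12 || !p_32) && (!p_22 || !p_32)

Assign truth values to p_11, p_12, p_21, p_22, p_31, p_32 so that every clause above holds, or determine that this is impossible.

UNSATISFIABLE

Case p_11 = true:
Unit clause (!p_21) forces p_21 = false.
Unit clause (p_22) forces p_22 = true.
Unit clause (!p_31) forces p_31 = false.
Unit clause (p_32) forces p_32 = true.
Now (!p_32) is unsatisfied and unit — conflict.
Undo p_11 and try p_11 = false.
Unit clause (p_12) forces p_12 = true.
Unit clause (!p_22) forces p_22 = false.
Unit clause (p_21) forces p_21 = true.
Unit clause (!p_31) forces p_31 = false.
Unit clause (p_32) forces p_32 = true.
Now (!p_32) is unsatisfied and unit — conflict.
Neither p_11 = true nor p_11 = false works.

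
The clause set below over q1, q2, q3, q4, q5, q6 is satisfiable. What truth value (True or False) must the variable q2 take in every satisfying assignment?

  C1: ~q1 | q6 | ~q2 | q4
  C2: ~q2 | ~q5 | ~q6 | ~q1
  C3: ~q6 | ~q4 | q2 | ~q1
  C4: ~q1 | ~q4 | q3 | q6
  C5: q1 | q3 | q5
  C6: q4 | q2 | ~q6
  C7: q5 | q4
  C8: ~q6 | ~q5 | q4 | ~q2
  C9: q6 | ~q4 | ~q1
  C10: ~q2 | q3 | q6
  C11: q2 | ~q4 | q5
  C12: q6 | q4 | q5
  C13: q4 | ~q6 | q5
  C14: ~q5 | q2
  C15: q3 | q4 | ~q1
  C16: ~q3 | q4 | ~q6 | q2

True

Suppose q2 = 0.
Unit clause (~q5) forces q5 = 0.
Unit clause (q4) forces q4 = 1.
But (~q4) is also a unit clause — contradiction.
So every satisfying assignment has q2 = True.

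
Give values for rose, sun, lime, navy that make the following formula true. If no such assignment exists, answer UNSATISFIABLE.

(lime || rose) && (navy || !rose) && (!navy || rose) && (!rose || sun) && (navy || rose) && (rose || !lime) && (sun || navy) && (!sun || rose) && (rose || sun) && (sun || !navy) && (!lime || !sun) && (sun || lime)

rose: true; sun: true; lime: false; navy: true

Try lime = false.
From the singleton clause (rose), rose = true.
From the singleton clause (navy), navy = true.
From the singleton clause (sun), sun = true.
All clauses are satisfied.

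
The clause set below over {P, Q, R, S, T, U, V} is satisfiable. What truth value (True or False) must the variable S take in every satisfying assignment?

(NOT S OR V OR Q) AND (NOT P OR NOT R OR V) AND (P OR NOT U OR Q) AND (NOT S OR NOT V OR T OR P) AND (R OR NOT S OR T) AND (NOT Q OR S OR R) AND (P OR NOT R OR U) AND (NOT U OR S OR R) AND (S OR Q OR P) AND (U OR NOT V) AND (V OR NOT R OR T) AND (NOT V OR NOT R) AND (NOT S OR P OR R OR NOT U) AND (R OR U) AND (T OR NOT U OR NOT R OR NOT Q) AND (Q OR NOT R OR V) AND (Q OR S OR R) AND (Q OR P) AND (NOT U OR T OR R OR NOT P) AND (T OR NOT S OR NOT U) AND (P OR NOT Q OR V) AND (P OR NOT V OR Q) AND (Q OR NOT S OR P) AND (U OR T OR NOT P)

Suppose S = false.
Case Q = false:
From the singleton clause (P), P = true.
From the singleton clause (R), R = true.
From the singleton clause (V), V = true.
But (NOT V) is also a unit clause — contradiction.
So Q must be the other value — set Q = true.
From the singleton clause (R), R = true.
From the singleton clause (NOT V), V = false.
From the singleton clause (NOT P), P = false.
But (P) is also a unit clause — contradiction.
Both values of Q lead to a conflict.
So every satisfying assignment has S = True.

True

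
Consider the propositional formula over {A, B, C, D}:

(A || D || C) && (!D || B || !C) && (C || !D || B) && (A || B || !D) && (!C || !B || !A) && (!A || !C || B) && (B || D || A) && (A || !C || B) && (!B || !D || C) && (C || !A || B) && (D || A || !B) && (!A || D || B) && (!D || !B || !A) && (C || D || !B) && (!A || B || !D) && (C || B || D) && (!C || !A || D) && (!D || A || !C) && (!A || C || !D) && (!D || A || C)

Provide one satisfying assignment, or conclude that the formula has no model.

UNSATISFIABLE

Branch on A: set A = true.
Branch on C: set C = false.
From the singleton clause (B), B = true.
From the singleton clause (!D), D = false.
That conflicts with the unit clause (D).
So C must be the other value — set C = true.
From the singleton clause (!B), B = false.
That conflicts with the unit clause (B).
Either choice for C ends in contradiction.
So A must be the other value — set A = false.
Branch on D: set D = true.
From the singleton clause (B), B = true.
From the singleton clause (C), C = true.
That conflicts with the unit clause (!C).
So D must be the other value — set D = false.
From the singleton clause (C), C = true.
From the singleton clause (B), B = true.
That conflicts with the unit clause (!B).
Either choice for D ends in contradiction.
Either choice for A ends in contradiction.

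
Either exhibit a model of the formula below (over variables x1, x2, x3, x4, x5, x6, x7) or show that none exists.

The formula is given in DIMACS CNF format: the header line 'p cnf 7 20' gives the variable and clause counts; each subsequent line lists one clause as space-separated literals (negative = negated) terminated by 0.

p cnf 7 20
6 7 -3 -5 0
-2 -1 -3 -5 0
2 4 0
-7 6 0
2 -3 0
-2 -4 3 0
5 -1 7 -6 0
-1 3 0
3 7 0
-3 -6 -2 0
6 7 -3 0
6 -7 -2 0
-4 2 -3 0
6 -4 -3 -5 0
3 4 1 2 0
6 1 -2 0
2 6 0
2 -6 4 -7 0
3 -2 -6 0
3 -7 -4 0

Try x2 = True.
Try x7 = False.
From the singleton clause (x3), x3 = True.
From the singleton clause (¬x6), x6 = False.
That conflicts with the unit clause (x6).
That branch fails; take x7 = True instead.
From the singleton clause (x6), x6 = True.
From the singleton clause (¬x3), x3 = False.
That conflicts with the unit clause (x3).
Neither x7 = True nor x7 = False works.
That branch fails; take x2 = False instead.
From the singleton clause (x4), x4 = True.
From the singleton clause (¬x3), x3 = False.
From the singleton clause (¬x1), x1 = False.
From the singleton clause (x7), x7 = True.
That conflicts with the unit clause (¬x7).
Neither x2 = True nor x2 = False works.

UNSATISFIABLE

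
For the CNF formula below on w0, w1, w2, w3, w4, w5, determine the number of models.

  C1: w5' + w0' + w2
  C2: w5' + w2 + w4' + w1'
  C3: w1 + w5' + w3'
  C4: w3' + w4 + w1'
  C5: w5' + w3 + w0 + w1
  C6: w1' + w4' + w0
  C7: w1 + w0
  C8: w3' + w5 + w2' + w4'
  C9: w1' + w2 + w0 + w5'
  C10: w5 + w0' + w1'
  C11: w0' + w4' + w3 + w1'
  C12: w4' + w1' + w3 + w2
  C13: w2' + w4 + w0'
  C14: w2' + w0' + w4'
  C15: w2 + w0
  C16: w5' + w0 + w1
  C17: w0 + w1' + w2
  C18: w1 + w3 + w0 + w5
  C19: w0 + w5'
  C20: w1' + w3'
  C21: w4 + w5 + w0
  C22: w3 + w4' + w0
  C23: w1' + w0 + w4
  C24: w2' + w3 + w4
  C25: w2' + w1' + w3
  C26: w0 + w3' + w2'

4

There are 2^6 = 64 truth assignments over (w0, w1, w2, w3, w4, w5).
Split on w3. With w3 = 1, the clauses containing w3 are satisfied and w3' drops from the rest; 2 of the 2^5 = 32 assignments to the other variables satisfy what remains.
With w3 = 0, by the same count on the reduced clause set, 2 assignments work.
Total: 2 + 2 = 4.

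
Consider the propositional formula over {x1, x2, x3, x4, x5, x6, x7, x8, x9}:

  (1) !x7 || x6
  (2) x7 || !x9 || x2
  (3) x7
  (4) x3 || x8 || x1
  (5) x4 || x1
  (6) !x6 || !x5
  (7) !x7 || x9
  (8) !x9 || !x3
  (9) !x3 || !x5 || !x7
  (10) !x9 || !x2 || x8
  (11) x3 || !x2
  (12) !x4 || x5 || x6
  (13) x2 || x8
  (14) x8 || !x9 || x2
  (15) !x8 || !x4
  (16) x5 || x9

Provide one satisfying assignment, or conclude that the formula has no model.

x1: true; x2: false; x3: false; x4: false; x5: false; x6: true; x7: true; x8: true; x9: true

Unit clause (x7) forces x7 = true.
Unit clause (x6) forces x6 = true.
Unit clause (!x5) forces x5 = false.
Unit clause (x9) forces x9 = true.
Unit clause (!x3) forces x3 = false.
Unit clause (!x2) forces x2 = false.
Unit clause (x8) forces x8 = true.
Unit clause (!x4) forces x4 = false.
Unit clause (x1) forces x1 = true.
Every clause now holds.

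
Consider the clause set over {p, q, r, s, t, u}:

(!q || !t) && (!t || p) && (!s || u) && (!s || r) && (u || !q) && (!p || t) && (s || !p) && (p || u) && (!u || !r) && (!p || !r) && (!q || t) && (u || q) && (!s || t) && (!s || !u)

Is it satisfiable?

Satisfiable

Branch on q: set q = false.
From the singleton clause (u), u = true.
From the singleton clause (!r), r = false.
From the singleton clause (!s), s = false.
From the singleton clause (!p), p = false.
From the singleton clause (!t), t = false.
All clauses are satisfied.
A satisfying assignment: p ↦ false,  q ↦ false,  r ↦ false,  s ↦ false,  t ↦ false,  u ↦ true.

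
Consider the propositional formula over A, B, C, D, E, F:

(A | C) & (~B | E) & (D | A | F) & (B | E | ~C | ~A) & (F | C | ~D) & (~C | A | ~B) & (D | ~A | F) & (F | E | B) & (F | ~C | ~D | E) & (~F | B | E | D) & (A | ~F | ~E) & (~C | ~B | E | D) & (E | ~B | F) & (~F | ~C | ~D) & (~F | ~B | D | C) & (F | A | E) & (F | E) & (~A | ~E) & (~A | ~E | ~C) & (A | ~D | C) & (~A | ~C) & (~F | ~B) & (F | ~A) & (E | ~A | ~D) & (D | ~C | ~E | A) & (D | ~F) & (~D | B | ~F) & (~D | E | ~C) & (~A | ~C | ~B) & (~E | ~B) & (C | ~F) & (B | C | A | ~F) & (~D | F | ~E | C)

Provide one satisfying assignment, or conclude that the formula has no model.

A: 0, B: 0, C: 1, D: 1, E: 1, F: 0

Case A = 0:
(C) alone gives C = 1.
(~B) alone gives B = 0.
Case D = 1:
(~F) alone gives F = 0.
(E) alone gives E = 1.
All clauses are satisfied.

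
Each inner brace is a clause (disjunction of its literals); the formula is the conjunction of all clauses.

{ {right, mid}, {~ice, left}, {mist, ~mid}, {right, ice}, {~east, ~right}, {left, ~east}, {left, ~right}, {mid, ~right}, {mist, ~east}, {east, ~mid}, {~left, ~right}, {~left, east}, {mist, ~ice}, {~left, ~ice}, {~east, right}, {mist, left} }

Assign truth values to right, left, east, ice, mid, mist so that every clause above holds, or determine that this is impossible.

Case right = 1:
Unit clause (~east) forces east = 0.
Unit clause (left) forces left = 1.
But (~left) is also a unit clause — contradiction.
That branch fails; take right = 0 instead.
Unit clause (mid) forces mid = 1.
Unit clause (mist) forces mist = 1.
Unit clause (ice) forces ice = 1.
Unit clause (left) forces left = 1.
But (~left) is also a unit clause — contradiction.
Both values of right lead to a conflict.

UNSATISFIABLE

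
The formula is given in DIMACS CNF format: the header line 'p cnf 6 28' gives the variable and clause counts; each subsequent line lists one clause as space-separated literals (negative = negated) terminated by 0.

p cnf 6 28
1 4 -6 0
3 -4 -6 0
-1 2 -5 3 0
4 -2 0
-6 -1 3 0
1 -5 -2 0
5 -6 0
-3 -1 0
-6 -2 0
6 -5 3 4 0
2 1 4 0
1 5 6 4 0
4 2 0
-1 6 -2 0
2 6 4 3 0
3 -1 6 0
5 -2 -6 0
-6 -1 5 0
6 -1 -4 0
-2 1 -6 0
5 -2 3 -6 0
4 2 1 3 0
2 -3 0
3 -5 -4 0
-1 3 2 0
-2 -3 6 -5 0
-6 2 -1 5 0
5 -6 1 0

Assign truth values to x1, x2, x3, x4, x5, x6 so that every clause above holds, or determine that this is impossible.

Suppose x4 = True.
Suppose x3 = False.
Unit clause (¬x6) forces x6 = False.
Unit clause (¬x1) forces x1 = False.
Unit clause (¬x5) forces x5 = False.
Every clause is now satisfied; x2 is unconstrained.

x1=False, x2=True, x3=False, x4=True, x5=False, x6=False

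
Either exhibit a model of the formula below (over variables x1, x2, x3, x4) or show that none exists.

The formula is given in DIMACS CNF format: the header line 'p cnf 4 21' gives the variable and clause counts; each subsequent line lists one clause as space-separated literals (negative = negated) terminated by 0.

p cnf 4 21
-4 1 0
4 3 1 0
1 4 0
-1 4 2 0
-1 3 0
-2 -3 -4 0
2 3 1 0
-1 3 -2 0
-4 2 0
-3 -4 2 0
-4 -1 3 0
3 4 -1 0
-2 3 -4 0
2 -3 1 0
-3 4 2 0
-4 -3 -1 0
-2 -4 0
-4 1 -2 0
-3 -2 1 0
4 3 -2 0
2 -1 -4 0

x1 ↦ True; x2 ↦ True; x3 ↦ True; x4 ↦ False

Suppose x4 = False.
(x1) alone gives x1 = True.
(x2) alone gives x2 = True.
(x3) alone gives x3 = True.
Every clause now holds.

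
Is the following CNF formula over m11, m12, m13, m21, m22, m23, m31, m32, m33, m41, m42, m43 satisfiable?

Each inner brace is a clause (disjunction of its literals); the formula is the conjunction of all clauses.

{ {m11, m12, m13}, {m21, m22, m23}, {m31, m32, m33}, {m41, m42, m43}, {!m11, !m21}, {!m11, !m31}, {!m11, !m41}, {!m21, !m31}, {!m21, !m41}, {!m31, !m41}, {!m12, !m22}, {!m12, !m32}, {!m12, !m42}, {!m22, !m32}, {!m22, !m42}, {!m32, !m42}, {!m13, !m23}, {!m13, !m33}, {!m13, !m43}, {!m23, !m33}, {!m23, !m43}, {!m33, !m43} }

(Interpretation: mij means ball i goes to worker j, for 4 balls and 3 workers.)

No, unsatisfiable

Suppose m11 = false.
Suppose m12 = true.
Unit clause (!m22) forces m22 = false.
Unit clause (!m32) forces m32 = false.
Unit clause (!m42) forces m42 = false.
Suppose m21 = true.
Unit clause (!m31) forces m31 = false.
Unit clause (m33) forces m33 = true.
Unit clause (!m41) forces m41 = false.
Unit clause (m43) forces m43 = true.
That conflicts with the unit clause (!m43).
Undo m21 and try m21 = false.
Unit clause (m23) forces m23 = true.
Unit clause (!m13) forces m13 = false.
Unit clause (!m33) forces m33 = false.
Unit clause (m31) forces m31 = true.
Unit clause (!m41) forces m41 = false.
Unit clause (m43) forces m43 = true.
That conflicts with the unit clause (!m43).
Either choice for m21 ends in contradiction.
Undo m12 and try m12 = false.
Unit clause (m13) forces m13 = true.
Unit clause (!m23) forces m23 = false.
Unit clause (!m33) forces m33 = false.
Unit clause (!m43) forces m43 = false.
Suppose m21 = true.
Unit clause (!m31) forces m31 = false.
Unit clause (m32) forces m32 = true.
Unit clause (!m41) forces m41 = false.
Unit clause (m42) forces m42 = true.
That conflicts with the unit clause (!m42).
Undo m21 and try m21 = false.
Unit clause (m22) forces m22 = true.
Unit clause (!m32) forces m32 = false.
Unit clause (m31) forces m31 = true.
Unit clause (!m41) forces m41 = false.
Unit clause (m42) forces m42 = true.
That conflicts with the unit clause (!m42).
Either choice for m21 ends in contradiction.
Either choice for m12 ends in contradiction.
Undo m11 and try m11 = true.
Unit clause (!m21) forces m21 = false.
Unit clause (!m31) forces m31 = false.
Unit clause (!m41) forces m41 = false.
Suppose m22 = true.
Unit clause (!m12) forces m12 = false.
Unit clause (!m32) forces m32 = false.
Unit clause (m33) forces m33 = true.
Unit clause (!m42) forces m42 = false.
Unit clause (m43) forces m43 = true.
That conflicts with the unit clause (!m43).
Undo m22 and try m22 = false.
Unit clause (m23) forces m23 = true.
Unit clause (!m13) forces m13 = false.
Unit clause (!m33) forces m33 = false.
Unit clause (m32) forces m32 = true.
Unit clause (!m12) forces m12 = false.
Unit clause (!m42) forces m42 = false.
Unit clause (m43) forces m43 = true.
That conflicts with the unit clause (!m43).
Either choice for m22 ends in contradiction.
Either choice for m11 ends in contradiction.
No assignment satisfies every clause.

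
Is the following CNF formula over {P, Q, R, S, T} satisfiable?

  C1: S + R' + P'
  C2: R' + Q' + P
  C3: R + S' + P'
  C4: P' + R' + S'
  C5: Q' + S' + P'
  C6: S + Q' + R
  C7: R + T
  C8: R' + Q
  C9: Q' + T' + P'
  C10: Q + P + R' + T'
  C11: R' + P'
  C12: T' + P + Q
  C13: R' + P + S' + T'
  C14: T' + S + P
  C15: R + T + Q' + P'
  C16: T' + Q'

Yes, satisfiable

Branch on R: set R = 0.
From the singleton clause (T), T = 1.
From the singleton clause (Q'), Q = 0.
From the singleton clause (P), P = 1.
From the singleton clause (S'), S = 0.
Every clause now holds.
A satisfying assignment: P ↦ 1,  Q ↦ 0,  R ↦ 0,  S ↦ 0,  T ↦ 1.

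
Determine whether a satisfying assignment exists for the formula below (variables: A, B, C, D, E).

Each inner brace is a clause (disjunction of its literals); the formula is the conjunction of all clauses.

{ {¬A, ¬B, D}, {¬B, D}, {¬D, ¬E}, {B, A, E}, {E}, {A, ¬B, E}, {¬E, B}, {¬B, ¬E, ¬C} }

Unit clause (E) forces E = True.
Unit clause (¬D) forces D = False.
Unit clause (¬B) forces B = False.
But (B) is also a unit clause — contradiction.
No assignment satisfies every clause.

No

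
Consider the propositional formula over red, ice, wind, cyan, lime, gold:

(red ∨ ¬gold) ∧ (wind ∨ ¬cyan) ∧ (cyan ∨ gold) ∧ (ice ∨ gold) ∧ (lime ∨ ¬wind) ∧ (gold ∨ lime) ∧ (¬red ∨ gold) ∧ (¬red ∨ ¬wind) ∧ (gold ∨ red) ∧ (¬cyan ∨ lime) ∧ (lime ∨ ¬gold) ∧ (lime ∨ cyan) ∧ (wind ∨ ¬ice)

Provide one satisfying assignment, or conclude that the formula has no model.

red: True, ice: False, wind: False, cyan: False, lime: True, gold: True

Branch on red: set red = True.
Unit clause (gold) forces gold = True.
Unit clause (¬wind) forces wind = False.
Unit clause (¬cyan) forces cyan = False.
Unit clause (lime) forces lime = True.
Unit clause (¬ice) forces ice = False.
All clauses are satisfied.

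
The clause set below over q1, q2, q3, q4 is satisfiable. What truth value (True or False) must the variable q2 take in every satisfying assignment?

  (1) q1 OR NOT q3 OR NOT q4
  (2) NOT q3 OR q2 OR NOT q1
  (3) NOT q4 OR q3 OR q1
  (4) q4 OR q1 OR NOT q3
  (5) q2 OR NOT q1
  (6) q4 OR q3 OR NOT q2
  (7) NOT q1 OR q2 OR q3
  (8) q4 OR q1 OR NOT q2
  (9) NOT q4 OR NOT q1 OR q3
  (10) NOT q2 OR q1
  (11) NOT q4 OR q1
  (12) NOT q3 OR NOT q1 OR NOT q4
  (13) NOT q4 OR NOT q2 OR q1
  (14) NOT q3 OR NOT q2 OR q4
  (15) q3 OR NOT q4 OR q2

Suppose q2 = true.
(q1) alone gives q1 = true.
Branch on q4: set q4 = true.
(q3) alone gives q3 = true.
That conflicts with the unit clause (NOT q3).
Undo q4 and try q4 = false.
(q3) alone gives q3 = true.
That conflicts with the unit clause (NOT q3).
Either choice for q4 ends in contradiction.
So every satisfying assignment has q2 = False.

False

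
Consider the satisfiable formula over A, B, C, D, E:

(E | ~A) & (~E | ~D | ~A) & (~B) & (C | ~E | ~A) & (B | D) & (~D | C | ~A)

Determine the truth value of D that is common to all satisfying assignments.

Suppose D = 0.
From the singleton clause (~B), B = 0.
But (B) is also a unit clause — contradiction.
So every satisfying assignment has D = True.

True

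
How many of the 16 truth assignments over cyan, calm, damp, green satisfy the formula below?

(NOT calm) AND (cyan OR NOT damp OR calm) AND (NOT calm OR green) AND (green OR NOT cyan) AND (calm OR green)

3

There are 2^4 = 16 truth assignments over (cyan, calm, damp, green).
Check each against the 5 clauses (columns in the order cyan, calm, damp, green):
  F F F F  ✗ fails (calm OR green)
  F F F T  ✓ satisfies all
  F F T F  ✗ fails (cyan OR NOT damp OR calm)
  F F T T  ✗ fails (cyan OR NOT damp OR calm)
  F T F F  ✗ fails (NOT calm)
  F T F T  ✗ fails (NOT calm)
  F T T F  ✗ fails (NOT calm)
  F T T T  ✗ fails (NOT calm)
  T F F F  ✗ fails (green OR NOT cyan)
  T F F T  ✓ satisfies all
  T F T F  ✗ fails (green OR NOT cyan)
  T F T T  ✓ satisfies all
  T T F F  ✗ fails (NOT calm)
  T T F T  ✗ fails (NOT calm)
  T T T F  ✗ fails (NOT calm)
  T T T T  ✗ fails (NOT calm)
3 of the 16 rows are models.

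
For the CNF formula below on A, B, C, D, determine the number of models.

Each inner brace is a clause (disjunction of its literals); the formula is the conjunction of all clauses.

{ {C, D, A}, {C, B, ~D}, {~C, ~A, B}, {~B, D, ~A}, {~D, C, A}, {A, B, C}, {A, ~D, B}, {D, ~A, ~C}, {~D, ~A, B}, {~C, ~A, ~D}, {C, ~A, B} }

4

There are 2^4 = 16 truth assignments over (A, B, C, D).
Split on C. With C = 1, the clauses containing C are satisfied and ~C drops from the rest; 3 of the 2^3 = 8 assignments to the other variables satisfy what remains.
With C = 0, by the same count on the reduced clause set, 1 assignment works.
(One model: A=F, B=F, C=T, D=F.)
Total: 3 + 1 = 4.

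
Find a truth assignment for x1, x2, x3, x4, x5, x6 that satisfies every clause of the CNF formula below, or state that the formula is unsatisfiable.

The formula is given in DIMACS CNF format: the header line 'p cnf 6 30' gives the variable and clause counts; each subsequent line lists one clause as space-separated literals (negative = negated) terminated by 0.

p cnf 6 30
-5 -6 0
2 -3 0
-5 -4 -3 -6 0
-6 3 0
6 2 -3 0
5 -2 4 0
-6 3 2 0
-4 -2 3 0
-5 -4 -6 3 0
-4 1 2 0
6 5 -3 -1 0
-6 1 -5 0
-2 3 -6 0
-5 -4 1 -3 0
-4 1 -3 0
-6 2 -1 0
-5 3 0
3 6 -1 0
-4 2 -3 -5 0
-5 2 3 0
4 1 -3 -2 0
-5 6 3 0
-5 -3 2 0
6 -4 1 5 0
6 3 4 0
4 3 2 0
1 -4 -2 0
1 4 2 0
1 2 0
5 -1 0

x1 ↦ True, x2 ↦ True, x3 ↦ True, x4 ↦ False, x5 ↦ True, x6 ↦ False

Suppose x5 = True.
Unit clause (¬x6) forces x6 = False.
Unit clause (x3) forces x3 = True.
Unit clause (x2) forces x2 = True.
Suppose x4 = False.
Unit clause (x1) forces x1 = True.
All clauses are satisfied.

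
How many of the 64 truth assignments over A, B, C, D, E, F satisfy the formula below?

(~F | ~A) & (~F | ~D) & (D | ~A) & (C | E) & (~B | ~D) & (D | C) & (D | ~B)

There are 2^6 = 64 truth assignments over (A, B, C, D, E, F).
Split on C. With C = 1, the clauses containing C are satisfied and ~C drops from the rest; 8 of the 2^5 = 32 assignments to the other variables satisfy what remains.
With C = 0, by the same count on the reduced clause set, 2 assignments work.
Total: 8 + 2 = 10.

10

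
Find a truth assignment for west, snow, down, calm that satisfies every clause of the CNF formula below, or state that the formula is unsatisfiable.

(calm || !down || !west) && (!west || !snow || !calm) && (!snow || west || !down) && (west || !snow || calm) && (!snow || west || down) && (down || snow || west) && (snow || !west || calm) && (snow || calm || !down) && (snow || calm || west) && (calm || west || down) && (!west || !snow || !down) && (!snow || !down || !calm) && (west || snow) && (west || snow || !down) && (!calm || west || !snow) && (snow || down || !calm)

west ↦ true; snow ↦ true; down ↦ false; calm ↦ false

Case west = true:
Case calm = false:
Unit clause (!down) forces down = false.
Unit clause (snow) forces snow = true.
This assignment satisfies each clause.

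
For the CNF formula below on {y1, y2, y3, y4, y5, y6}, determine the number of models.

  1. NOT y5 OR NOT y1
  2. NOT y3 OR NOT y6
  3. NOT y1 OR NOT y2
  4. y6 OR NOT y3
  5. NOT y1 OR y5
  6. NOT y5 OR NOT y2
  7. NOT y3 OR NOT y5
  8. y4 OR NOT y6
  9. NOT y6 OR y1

6

There are 2^6 = 64 truth assignments over (y1, y2, y3, y4, y5, y6).
Split on y4. With y4 = true, the clauses containing y4 are satisfied and NOT y4 drops from the rest; 3 of the 2^5 = 32 assignments to the other variables satisfy what remains.
With y4 = false, by the same count on the reduced clause set, 3 assignments work.
(One model: y1=F, y2=F, y3=F, y4=F, y5=F, y6=F.)
Total: 3 + 3 = 6.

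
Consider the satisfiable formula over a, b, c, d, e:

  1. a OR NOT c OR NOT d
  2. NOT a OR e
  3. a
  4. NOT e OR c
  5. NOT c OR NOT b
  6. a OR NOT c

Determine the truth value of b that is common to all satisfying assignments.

False

Suppose b = true.
The clause (a) is unit, so a = true.
The clause (e) is unit, so e = true.
The clause (c) is unit, so c = true.
That conflicts with the unit clause (NOT c).
So every satisfying assignment has b = False.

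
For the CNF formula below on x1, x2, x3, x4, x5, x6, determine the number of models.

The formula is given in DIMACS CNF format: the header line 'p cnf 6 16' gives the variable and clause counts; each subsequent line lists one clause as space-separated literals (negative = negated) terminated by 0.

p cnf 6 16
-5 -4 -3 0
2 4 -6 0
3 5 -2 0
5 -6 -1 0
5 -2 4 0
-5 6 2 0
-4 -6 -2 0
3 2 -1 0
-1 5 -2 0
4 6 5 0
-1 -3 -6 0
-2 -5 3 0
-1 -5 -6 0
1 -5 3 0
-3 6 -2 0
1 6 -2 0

6

There are 2^6 = 64 truth assignments over (x1, x2, x3, x4, x5, x6).
Split on x5. With x5 = True, the clauses containing x5 are satisfied and ¬x5 drops from the rest; 1 of the 2^5 = 32 assignments to the other variables satisfy what remains.
With x5 = False, by the same count on the reduced clause set, 5 assignments work.
(One model: x1=F, x2=F, x3=F, x4=T, x5=F, x6=F.)
Total: 1 + 5 = 6.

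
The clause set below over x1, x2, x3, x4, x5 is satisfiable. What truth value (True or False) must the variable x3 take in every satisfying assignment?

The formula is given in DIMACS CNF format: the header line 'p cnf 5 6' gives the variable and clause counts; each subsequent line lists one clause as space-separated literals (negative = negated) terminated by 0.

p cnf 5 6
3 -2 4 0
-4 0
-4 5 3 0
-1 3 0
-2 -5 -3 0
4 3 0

Suppose x3 = False.
(¬x4) alone gives x4 = False.
But (x4) is also a unit clause — contradiction.
So every satisfying assignment has x3 = True.

True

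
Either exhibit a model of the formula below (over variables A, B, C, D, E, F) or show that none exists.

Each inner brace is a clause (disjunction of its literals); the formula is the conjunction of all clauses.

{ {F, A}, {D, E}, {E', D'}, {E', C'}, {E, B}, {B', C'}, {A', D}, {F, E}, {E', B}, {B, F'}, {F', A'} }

A=0, B=1, C=0, D=1, E=0, F=1

Suppose F = 1.
Unit clause (B) forces B = 1.
Unit clause (C') forces C = 0.
Unit clause (A') forces A = 0.
Suppose D = 1.
Unit clause (E') forces E = 0.
Every clause now holds.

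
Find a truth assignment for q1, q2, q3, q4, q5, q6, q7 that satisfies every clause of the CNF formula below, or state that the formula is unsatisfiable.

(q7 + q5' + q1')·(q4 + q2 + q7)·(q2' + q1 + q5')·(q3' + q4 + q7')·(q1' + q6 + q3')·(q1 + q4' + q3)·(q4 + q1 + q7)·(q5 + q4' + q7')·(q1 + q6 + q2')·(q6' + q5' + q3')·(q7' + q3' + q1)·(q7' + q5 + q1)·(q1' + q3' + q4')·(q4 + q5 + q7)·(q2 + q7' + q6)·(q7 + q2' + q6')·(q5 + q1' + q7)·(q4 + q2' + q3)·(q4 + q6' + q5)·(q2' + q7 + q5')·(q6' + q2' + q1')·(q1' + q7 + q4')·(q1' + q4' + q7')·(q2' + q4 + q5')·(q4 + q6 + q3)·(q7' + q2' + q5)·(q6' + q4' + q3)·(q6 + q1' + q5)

Try q7 = 1.
Try q3 = 0.
Try q1 = 0.
Unit clause (q4') forces q4 = 0.
Unit clause (q5) forces q5 = 1.
Unit clause (q2') forces q2 = 0.
Unit clause (q6) forces q6 = 1.
This assignment satisfies each clause.

q1 ↦ 0,  q2 ↦ 0,  q3 ↦ 0,  q4 ↦ 0,  q5 ↦ 1,  q6 ↦ 1,  q7 ↦ 1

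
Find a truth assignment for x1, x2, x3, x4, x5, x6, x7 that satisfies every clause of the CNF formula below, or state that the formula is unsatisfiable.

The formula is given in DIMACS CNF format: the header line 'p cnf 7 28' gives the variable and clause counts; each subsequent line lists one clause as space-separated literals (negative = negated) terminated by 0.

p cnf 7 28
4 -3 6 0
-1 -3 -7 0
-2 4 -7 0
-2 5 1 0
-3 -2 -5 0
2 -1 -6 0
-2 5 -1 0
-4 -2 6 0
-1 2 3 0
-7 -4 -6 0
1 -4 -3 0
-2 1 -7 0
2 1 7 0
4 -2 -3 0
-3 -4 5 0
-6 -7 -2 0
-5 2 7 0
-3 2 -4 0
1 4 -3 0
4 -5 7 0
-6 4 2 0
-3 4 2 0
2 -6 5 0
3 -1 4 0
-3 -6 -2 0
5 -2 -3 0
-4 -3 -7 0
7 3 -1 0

x1=False,  x2=False,  x3=False,  x4=False,  x5=True,  x6=False,  x7=True

Branch on x4: set x4 = False.
Branch on x3: set x3 = False.
The clause (¬x1) is unit, so x1 = False.
Branch on x2: set x2 = False.
The clause (x7) is unit, so x7 = True.
The clause (¬x6) is unit, so x6 = False.
Every clause is now satisfied; x5 is unconstrained.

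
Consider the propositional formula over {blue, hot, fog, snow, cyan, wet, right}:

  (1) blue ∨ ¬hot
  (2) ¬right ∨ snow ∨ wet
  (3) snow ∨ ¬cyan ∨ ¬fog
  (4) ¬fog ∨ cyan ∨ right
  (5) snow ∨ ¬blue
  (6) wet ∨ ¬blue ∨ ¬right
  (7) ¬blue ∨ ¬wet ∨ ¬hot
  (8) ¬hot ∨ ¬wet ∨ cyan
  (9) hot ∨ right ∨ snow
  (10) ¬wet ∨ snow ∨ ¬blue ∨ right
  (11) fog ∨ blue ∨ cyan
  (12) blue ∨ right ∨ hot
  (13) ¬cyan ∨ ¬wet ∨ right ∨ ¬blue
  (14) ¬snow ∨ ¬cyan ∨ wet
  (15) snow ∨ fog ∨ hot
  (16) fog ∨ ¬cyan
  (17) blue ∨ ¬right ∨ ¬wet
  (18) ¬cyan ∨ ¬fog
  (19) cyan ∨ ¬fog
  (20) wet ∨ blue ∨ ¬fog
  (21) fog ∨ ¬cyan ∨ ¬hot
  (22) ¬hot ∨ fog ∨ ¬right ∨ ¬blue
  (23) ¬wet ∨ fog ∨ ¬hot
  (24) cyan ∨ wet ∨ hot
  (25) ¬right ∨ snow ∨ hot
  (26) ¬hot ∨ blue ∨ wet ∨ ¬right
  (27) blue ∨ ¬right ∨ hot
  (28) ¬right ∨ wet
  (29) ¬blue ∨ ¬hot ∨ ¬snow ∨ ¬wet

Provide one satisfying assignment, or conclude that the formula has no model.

Try blue = True.
From the singleton clause (snow), snow = True.
Try wet = False.
From the singleton clause (¬right), right = False.
From the singleton clause (¬cyan), cyan = False.
From the singleton clause (¬fog), fog = False.
From the singleton clause (hot), hot = True.
Every clause now holds.

blue: True, hot: True, fog: False, snow: True, cyan: False, wet: False, right: False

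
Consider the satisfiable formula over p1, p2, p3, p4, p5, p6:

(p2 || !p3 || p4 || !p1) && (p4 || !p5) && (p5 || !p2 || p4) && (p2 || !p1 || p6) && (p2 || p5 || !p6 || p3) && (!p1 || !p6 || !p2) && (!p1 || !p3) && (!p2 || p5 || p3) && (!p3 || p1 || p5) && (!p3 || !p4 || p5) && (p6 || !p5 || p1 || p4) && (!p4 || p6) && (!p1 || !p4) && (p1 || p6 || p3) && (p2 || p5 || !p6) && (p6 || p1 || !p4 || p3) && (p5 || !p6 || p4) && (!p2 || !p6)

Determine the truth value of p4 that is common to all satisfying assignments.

True

Suppose p4 = false.
Unit clause (!p5) forces p5 = false.
Unit clause (!p2) forces p2 = false.
Unit clause (!p6) forces p6 = false.
Unit clause (!p1) forces p1 = false.
Unit clause (!p3) forces p3 = false.
That conflicts with the unit clause (p3).
So every satisfying assignment has p4 = True.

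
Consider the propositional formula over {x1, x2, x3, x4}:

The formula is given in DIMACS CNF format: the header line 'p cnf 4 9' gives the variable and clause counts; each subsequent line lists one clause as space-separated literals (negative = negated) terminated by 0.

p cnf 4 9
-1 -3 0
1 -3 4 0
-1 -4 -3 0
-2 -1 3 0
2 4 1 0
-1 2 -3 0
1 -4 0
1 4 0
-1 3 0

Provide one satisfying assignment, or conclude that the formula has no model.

Suppose x1 = False.
(¬x4) alone gives x4 = False.
That conflicts with the unit clause (x4).
That branch fails; take x1 = True instead.
(¬x3) alone gives x3 = False.
That conflicts with the unit clause (x3).
Either choice for x1 ends in contradiction.

UNSATISFIABLE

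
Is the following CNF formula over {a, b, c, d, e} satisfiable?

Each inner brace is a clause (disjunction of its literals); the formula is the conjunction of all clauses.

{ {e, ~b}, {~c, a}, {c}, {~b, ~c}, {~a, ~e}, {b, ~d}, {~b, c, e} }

Unit clause (c) forces c = 1.
Unit clause (a) forces a = 1.
Unit clause (~b) forces b = 0.
Unit clause (~e) forces e = 0.
Unit clause (~d) forces d = 0.
All clauses are satisfied.
A satisfying assignment: a: 1, b: 0, c: 1, d: 0, e: 0.

Yes, satisfiable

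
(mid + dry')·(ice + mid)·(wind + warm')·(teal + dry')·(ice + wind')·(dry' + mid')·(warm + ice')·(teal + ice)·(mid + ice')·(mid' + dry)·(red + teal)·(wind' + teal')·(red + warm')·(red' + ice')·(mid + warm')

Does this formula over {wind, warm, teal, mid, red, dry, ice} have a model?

Suppose mid = 1.
(dry') alone gives dry = 0.
That conflicts with the unit clause (dry).
So mid must be the other value — set mid = 0.
(dry') alone gives dry = 0.
(ice) alone gives ice = 1.
That conflicts with the unit clause (ice').
Both values of mid lead to a conflict.
No assignment satisfies every clause.

Unsatisfiable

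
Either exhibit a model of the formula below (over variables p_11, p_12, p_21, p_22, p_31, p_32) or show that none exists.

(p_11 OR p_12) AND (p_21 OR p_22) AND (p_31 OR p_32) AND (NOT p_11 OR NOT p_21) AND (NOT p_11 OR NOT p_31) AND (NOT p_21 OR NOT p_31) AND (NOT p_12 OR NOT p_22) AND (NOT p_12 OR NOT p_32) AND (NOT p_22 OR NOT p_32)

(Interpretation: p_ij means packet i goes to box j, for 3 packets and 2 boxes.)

UNSATISFIABLE

Branch on p_11: set p_11 = true.
From the singleton clause (NOT p_21), p_21 = false.
From the singleton clause (p_22), p_22 = true.
From the singleton clause (NOT p_31), p_31 = false.
From the singleton clause (p_32), p_32 = true.
That conflicts with the unit clause (NOT p_32).
That branch fails; take p_11 = false instead.
From the singleton clause (p_12), p_12 = true.
From the singleton clause (NOT p_22), p_22 = false.
From the singleton clause (p_21), p_21 = true.
From the singleton clause (NOT p_31), p_31 = false.
From the singleton clause (p_32), p_32 = true.
That conflicts with the unit clause (NOT p_32).
Neither p_11 = true nor p_11 = false works.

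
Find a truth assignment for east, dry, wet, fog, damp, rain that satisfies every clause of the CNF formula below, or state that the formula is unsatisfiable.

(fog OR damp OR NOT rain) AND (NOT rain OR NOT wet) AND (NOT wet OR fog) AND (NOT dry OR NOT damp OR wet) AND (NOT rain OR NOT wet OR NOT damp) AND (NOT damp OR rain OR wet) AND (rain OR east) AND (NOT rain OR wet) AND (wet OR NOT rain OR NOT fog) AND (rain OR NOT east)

Try rain = false.
Unit clause (east) forces east = true.
That conflicts with the unit clause (NOT east).
Backtrack on rain: now try rain = true.
Unit clause (NOT wet) forces wet = false.
That conflicts with the unit clause (wet).
Neither rain = true nor rain = false works.

UNSATISFIABLE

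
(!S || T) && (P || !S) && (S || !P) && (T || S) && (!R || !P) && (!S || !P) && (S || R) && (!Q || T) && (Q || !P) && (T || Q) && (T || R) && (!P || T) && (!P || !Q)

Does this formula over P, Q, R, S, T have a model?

Branch on S: set S = false.
Unit clause (!P) forces P = false.
Unit clause (T) forces T = true.
Unit clause (R) forces R = true.
Every clause is now satisfied; Q is unconstrained.
A satisfying assignment: P=false; Q=false; R=true; S=false; T=true.

Yes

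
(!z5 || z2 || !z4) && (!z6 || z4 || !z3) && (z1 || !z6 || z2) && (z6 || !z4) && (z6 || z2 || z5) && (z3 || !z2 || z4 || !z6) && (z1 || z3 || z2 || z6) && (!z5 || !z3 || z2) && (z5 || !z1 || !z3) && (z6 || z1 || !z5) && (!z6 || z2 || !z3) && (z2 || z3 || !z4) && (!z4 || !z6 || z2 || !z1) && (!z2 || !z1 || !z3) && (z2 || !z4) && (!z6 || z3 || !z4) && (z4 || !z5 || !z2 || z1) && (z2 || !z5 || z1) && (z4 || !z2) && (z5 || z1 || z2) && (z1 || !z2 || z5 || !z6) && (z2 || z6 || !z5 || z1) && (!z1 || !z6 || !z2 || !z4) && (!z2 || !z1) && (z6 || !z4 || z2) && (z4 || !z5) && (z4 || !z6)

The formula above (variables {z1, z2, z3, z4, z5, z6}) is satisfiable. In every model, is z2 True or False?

True

Suppose z2 = false.
Unit clause (!z4) forces z4 = false.
Unit clause (!z5) forces z5 = false.
Unit clause (z6) forces z6 = true.
But (!z6) is also a unit clause — contradiction.
So every satisfying assignment has z2 = True.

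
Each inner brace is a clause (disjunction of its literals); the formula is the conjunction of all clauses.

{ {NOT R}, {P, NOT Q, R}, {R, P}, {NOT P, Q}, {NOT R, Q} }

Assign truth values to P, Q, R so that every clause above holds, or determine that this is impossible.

P=true, Q=true, R=false

(NOT R) alone gives R = false.
(P) alone gives P = true.
(Q) alone gives Q = true.
This assignment satisfies each clause.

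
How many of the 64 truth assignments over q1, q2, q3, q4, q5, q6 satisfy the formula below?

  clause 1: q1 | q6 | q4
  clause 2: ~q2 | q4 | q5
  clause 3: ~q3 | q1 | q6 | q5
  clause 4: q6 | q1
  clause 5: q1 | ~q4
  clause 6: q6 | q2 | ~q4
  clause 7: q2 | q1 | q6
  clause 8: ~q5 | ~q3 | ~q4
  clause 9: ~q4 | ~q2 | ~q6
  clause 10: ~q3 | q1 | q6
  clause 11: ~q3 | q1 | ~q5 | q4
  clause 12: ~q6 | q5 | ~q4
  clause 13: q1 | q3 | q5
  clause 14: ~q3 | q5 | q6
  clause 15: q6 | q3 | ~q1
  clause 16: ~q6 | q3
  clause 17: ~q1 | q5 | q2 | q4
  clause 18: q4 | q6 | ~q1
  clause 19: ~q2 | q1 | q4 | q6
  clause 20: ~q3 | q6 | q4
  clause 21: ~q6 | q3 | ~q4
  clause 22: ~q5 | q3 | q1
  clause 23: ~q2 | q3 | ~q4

There are 2^6 = 64 truth assignments over (q1, q2, q3, q4, q5, q6).
Split on q5. With q5 = 1, the clauses containing q5 are satisfied and ~q5 drops from the rest; 2 of the 2^5 = 32 assignments to the other variables satisfy what remains.
With q5 = 0, by the same count on the reduced clause set, 1 assignment works.
Total: 2 + 1 = 3.

3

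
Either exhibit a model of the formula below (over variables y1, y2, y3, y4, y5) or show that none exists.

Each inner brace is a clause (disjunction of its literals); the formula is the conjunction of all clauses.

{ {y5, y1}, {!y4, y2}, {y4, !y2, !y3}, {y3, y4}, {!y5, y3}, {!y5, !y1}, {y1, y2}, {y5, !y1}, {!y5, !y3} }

UNSATISFIABLE

Branch on y5: set y5 = true.
The clause (y3) is unit, so y3 = true.
That conflicts with the unit clause (!y3).
That branch fails; take y5 = false instead.
The clause (y1) is unit, so y1 = true.
That conflicts with the unit clause (!y1).
Neither y5 = true nor y5 = false works.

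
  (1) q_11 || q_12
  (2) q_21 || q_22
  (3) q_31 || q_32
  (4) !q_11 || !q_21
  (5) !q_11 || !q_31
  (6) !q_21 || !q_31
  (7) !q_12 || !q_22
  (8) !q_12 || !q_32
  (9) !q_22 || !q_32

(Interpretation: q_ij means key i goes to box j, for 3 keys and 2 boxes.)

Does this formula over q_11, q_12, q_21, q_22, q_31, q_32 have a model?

Branch on q_11: set q_11 = true.
(!q_21) alone gives q_21 = false.
(q_22) alone gives q_22 = true.
(!q_31) alone gives q_31 = false.
(q_32) alone gives q_32 = true.
But (!q_32) is also a unit clause — contradiction.
So q_11 must be the other value — set q_11 = false.
(q_12) alone gives q_12 = true.
(!q_22) alone gives q_22 = false.
(q_21) alone gives q_21 = true.
(!q_31) alone gives q_31 = false.
(q_32) alone gives q_32 = true.
But (!q_32) is also a unit clause — contradiction.
Either choice for q_11 ends in contradiction.
No assignment satisfies every clause.

No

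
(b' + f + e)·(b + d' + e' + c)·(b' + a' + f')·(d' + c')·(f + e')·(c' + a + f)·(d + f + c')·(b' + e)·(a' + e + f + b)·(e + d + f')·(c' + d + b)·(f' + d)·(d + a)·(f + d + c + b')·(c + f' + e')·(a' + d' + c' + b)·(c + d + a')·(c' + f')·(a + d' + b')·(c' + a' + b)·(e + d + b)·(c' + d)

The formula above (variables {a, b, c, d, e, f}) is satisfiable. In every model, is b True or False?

False

Suppose b = 1.
The clause (e) is unit, so e = 1.
The clause (f) is unit, so f = 1.
The clause (a') is unit, so a = 0.
The clause (d) is unit, so d = 1.
Now (d') is unsatisfied and unit — conflict.
So every satisfying assignment has b = False.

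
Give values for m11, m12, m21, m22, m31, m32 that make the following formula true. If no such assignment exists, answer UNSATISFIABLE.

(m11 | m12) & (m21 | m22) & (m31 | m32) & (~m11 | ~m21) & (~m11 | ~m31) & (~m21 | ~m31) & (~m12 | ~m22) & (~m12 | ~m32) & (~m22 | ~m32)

UNSATISFIABLE

Case m11 = 1:
(~m21) alone gives m21 = 0.
(m22) alone gives m22 = 1.
(~m31) alone gives m31 = 0.
(m32) alone gives m32 = 1.
Now (~m32) is unsatisfied and unit — conflict.
So m11 must be the other value — set m11 = 0.
(m12) alone gives m12 = 1.
(~m22) alone gives m22 = 0.
(m21) alone gives m21 = 1.
(~m31) alone gives m31 = 0.
(m32) alone gives m32 = 1.
Now (~m32) is unsatisfied and unit — conflict.
Neither m11 = 1 nor m11 = 0 works.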